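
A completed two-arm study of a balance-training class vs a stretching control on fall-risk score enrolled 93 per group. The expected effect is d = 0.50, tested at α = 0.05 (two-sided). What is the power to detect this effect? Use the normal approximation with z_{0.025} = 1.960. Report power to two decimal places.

power ≈ 0.93

For two equal groups, power = Φ(d·√(n/2) − z_{α/2}).
d·√(n/2) = 0.50 × √(93/2) = 0.50 × 6.819 = 3.410.
z_β = 3.410 − 1.960 = 1.450.
Power = Φ(1.450) = 0.926.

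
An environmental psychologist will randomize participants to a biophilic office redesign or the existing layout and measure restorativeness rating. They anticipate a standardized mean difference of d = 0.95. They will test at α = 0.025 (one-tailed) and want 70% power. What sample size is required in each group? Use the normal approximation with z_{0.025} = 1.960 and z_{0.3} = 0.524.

For two independent groups with equal n: n = 2·((z_{α} + z_β) / d)².
z_{α} + z_β = 1.960 + 0.524 = 2.484.
n = 2 × (2.484 / 0.95)² = 2 × 2.615² = 2 × 6.84 = 13.7.
Round up to the next whole participant.

n = 14 per group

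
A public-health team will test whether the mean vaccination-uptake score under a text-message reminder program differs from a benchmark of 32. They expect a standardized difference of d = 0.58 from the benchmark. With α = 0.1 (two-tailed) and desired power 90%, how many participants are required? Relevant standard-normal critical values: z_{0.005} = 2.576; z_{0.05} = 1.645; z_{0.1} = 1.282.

For a one-sample test: n = ((z_{α/2} + z_β) / d)².
z_{α/2} + z_β = 1.645 + 1.282 = 2.927.
n = (2.927 / 0.58)² = 5.047² = 25.47.
Round up.

n = 26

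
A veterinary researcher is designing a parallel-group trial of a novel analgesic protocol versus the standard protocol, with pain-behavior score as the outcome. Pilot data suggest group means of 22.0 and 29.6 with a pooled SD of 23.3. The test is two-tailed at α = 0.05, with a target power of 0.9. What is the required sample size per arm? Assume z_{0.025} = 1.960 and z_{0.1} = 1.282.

n = 198 per group

Cohen's d = |M₁ − M₂| / SD_pooled = |22.0 − 29.6| / 23.3 = 7.6 / 23.3 = 0.326.
For two independent groups with equal n: n = 2·((z_{α/2} + z_β) / d)².
z_{α/2} + z_β = 1.960 + 1.282 = 3.242.
n = 2 × (3.242 / 0.326)² = 2 × 9.945² = 2 × 98.90 = 197.8.
Round up to the next whole participant.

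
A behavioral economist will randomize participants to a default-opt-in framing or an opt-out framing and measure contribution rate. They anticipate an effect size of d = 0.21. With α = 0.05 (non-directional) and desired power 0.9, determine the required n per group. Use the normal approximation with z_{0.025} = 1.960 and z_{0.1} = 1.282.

n = 477 per group

For two independent groups with equal n: n = 2·((z_{α/2} + z_β) / d)².
z_{α/2} + z_β = 1.960 + 1.282 = 3.242.
n = 2 × (3.242 / 0.21)² = 2 × 15.438² = 2 × 238.33 = 476.7.
Round up to the next whole participant.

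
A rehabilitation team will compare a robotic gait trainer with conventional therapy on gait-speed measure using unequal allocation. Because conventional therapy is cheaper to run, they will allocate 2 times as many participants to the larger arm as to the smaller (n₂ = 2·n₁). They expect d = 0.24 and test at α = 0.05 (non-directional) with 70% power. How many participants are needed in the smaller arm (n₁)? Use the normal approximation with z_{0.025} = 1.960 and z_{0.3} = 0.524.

With allocation ratio k = n₂/n₁ = 2, Var(x̄₁−x̄₂) = σ²(1/n₁ + 1/(k·n₁)) = σ²·(k+1)/(k·n₁).
So n₁ = (1 + 1/k)·((z_{α/2} + z_β)/d)² = 1.500 × (2.484/0.24)².
n₁ = 1.500 × 107.12 = 160.7.
Round up: n₁ = 161, giving n₂ = 2 × 161 = 322.

n₁ = 161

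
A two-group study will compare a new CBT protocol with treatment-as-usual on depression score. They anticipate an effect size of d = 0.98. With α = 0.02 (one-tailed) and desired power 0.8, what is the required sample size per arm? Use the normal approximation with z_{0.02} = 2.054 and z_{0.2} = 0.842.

For two independent groups with equal n: n = 2·((z_{α} + z_β) / d)².
z_{α} + z_β = 2.054 + 0.842 = 2.896.
n = 2 × (2.896 / 0.98)² = 2 × 2.955² = 2 × 8.73 = 17.5.
Round up to the next whole participant.

n = 18 per group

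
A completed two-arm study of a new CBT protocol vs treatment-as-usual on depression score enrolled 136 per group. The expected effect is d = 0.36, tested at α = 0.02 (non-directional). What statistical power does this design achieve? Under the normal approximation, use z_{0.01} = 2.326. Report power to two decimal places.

power ≈ 0.74

For two equal groups, power = Φ(d·√(n/2) − z_{α/2}).
d·√(n/2) = 0.36 × √(136/2) = 0.36 × 8.246 = 2.969.
z_β = 2.969 − 2.326 = 0.643.
Power = Φ(0.643) = 0.740.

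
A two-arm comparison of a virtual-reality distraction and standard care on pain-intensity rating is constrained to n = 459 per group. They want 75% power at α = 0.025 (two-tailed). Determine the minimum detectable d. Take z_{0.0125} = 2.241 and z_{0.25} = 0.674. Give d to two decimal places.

d_min ≈ 0.19

For two independent groups of n = 459 each: d_min = (z_{α/2} + z_β)·√(2/n).
z-sum = 2.241 + 0.674 = 2.915.
d_min = 2.915 × √(2/459) = 2.915 × 0.0660 = 0.192.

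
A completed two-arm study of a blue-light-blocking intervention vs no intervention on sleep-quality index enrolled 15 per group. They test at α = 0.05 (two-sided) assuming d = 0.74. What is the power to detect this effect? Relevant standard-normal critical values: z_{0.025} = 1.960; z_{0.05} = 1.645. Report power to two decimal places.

power ≈ 0.53

For two equal groups, power = Φ(d·√(n/2) − z_{α/2}).
d·√(n/2) = 0.74 × √(15/2) = 0.74 × 2.739 = 2.027.
z_β = 2.027 − 1.960 = 0.067.
Power = Φ(0.067) = 0.527.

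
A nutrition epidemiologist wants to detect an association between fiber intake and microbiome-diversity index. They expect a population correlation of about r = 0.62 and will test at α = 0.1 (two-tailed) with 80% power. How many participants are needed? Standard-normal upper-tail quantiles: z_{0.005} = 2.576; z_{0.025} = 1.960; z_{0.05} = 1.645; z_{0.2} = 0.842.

n = 15

Fisher's z: C = ½·ln((1+r)/(1−r)) = ½·ln(4.2632) = 0.7250.
n = ((z_{α/2} + z_β)/C)² + 3.
(1.645 + 0.842) / 0.7250 = 2.487 / 0.7250 = 3.430.
n = 3.430² + 3 = 11.77 + 3 = 14.8.
Round up.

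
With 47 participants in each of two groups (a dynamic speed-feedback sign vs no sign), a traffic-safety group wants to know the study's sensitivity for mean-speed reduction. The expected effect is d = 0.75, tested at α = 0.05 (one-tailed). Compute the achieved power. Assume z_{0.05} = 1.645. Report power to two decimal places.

power ≈ 0.98

For two equal groups, power = Φ(d·√(n/2) − z_{α}).
d·√(n/2) = 0.75 × √(47/2) = 0.75 × 4.848 = 3.636.
z_β = 3.636 − 1.645 = 1.991.
Power = Φ(1.991) = 0.977.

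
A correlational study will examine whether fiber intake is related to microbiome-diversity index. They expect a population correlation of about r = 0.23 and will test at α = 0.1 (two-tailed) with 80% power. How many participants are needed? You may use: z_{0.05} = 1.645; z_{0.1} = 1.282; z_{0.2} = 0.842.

n = 116

Fisher's z: C = ½·ln((1+r)/(1−r)) = ½·ln(1.5974) = 0.2342.
n = ((z_{α/2} + z_β)/C)² + 3.
(1.645 + 0.842) / 0.2342 = 2.487 / 0.2342 = 10.619.
n = 10.619² + 3 = 112.77 + 3 = 115.8.
Round up.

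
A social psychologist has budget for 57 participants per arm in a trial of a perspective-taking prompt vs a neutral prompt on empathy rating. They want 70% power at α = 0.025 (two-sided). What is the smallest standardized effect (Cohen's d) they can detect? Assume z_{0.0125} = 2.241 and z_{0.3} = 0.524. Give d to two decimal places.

For two independent groups of n = 57 each: d_min = (z_{α/2} + z_β)·√(2/n).
z-sum = 2.241 + 0.524 = 2.765.
d_min = 2.765 × √(2/57) = 2.765 × 0.1873 = 0.518.

d_min ≈ 0.52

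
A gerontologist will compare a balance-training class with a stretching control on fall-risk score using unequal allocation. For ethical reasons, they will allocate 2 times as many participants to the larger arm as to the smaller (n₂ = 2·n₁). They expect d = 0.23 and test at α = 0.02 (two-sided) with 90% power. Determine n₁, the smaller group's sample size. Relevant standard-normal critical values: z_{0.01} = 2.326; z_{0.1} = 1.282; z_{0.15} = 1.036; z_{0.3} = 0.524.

With allocation ratio k = n₂/n₁ = 2, Var(x̄₁−x̄₂) = σ²(1/n₁ + 1/(k·n₁)) = σ²·(k+1)/(k·n₁).
So n₁ = (1 + 1/k)·((z_{α/2} + z_β)/d)² = 1.500 × (3.608/0.23)².
n₁ = 1.500 × 246.08 = 369.1.
Round up: n₁ = 370, giving n₂ = 2 × 370 = 740.

n₁ = 370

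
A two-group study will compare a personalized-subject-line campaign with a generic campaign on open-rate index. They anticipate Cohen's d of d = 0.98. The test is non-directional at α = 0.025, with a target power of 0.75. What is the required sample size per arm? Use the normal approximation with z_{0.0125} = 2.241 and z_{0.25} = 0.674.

n = 18 per group

For two independent groups with equal n: n = 2·((z_{α/2} + z_β) / d)².
z_{α/2} + z_β = 2.241 + 0.674 = 2.915.
n = 2 × (2.915 / 0.98)² = 2 × 2.974² = 2 × 8.85 = 17.7.
Round up to the next whole participant.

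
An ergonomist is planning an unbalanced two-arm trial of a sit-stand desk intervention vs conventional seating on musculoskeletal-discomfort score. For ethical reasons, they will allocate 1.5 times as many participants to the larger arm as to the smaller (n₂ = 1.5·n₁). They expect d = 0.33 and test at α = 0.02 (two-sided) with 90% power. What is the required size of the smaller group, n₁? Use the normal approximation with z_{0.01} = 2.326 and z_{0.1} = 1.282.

n₁ = 200

With allocation ratio k = n₂/n₁ = 1.5, Var(x̄₁−x̄₂) = σ²(1/n₁ + 1/(k·n₁)) = σ²·(k+1)/(k·n₁).
So n₁ = (1 + 1/k)·((z_{α/2} + z_β)/d)² = 1.667 × (3.608/0.33)².
n₁ = 1.667 × 119.54 = 199.2.
Round up: n₁ = 200, giving n₂ = 1.5 × 200 = 300.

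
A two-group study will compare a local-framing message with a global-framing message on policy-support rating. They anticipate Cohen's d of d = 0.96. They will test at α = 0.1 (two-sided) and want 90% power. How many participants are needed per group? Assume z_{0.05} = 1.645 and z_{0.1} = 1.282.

For two independent groups with equal n: n = 2·((z_{α/2} + z_β) / d)².
z_{α/2} + z_β = 1.645 + 1.282 = 2.927.
n = 2 × (2.927 / 0.96)² = 2 × 3.049² = 2 × 9.30 = 18.6.
Round up to the next whole participant.

n = 19 per group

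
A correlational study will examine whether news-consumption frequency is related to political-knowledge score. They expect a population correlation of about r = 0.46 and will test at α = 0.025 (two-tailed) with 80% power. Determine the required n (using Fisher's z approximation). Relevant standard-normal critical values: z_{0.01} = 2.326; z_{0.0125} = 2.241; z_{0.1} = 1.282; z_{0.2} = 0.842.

n = 42

Fisher's z: C = ½·ln((1+r)/(1−r)) = ½·ln(2.7037) = 0.4973.
n = ((z_{α/2} + z_β)/C)² + 3.
(2.241 + 0.842) / 0.4973 = 3.083 / 0.4973 = 6.199.
n = 6.199² + 3 = 38.43 + 3 = 41.4.
Round up.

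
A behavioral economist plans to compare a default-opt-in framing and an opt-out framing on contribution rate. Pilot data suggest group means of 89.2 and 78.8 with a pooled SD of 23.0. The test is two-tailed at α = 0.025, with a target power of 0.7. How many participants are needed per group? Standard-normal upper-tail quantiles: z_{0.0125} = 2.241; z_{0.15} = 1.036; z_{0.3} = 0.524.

Cohen's d = |M₁ − M₂| / SD_pooled = |89.2 − 78.8| / 23.0 = 10.4 / 23.0 = 0.452.
For two independent groups with equal n: n = 2·((z_{α/2} + z_β) / d)².
z_{α/2} + z_β = 2.241 + 0.524 = 2.765.
n = 2 × (2.765 / 0.452)² = 2 × 6.117² = 2 × 37.42 = 74.8.
Round up to the next whole participant.

n = 75 per group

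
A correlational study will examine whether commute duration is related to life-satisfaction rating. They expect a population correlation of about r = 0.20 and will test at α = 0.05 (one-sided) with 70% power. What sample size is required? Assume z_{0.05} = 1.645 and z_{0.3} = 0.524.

n = 118

Fisher's z: C = ½·ln((1+r)/(1−r)) = ½·ln(1.5000) = 0.2027.
n = ((z_{α} + z_β)/C)² + 3.
(1.645 + 0.524) / 0.2027 = 2.169 / 0.2027 = 10.701.
n = 10.701² + 3 = 114.50 + 3 = 117.5.
Round up.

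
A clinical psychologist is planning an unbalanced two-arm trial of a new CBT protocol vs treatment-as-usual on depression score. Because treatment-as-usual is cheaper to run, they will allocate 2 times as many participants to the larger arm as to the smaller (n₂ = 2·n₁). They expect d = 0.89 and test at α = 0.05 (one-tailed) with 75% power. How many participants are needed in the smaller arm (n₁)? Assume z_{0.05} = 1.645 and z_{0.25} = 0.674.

n₁ = 11

With allocation ratio k = n₂/n₁ = 2, Var(x̄₁−x̄₂) = σ²(1/n₁ + 1/(k·n₁)) = σ²·(k+1)/(k·n₁).
So n₁ = (1 + 1/k)·((z_{α} + z_β)/d)² = 1.500 × (2.319/0.89)².
n₁ = 1.500 × 6.79 = 10.2.
Round up: n₁ = 11, giving n₂ = 2 × 11 = 22.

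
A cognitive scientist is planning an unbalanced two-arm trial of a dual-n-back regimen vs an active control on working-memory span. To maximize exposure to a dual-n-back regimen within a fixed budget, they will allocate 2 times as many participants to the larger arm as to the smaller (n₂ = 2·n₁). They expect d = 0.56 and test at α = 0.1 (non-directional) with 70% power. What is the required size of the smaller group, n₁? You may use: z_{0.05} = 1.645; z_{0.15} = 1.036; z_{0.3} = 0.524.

n₁ = 23

With allocation ratio k = n₂/n₁ = 2, Var(x̄₁−x̄₂) = σ²(1/n₁ + 1/(k·n₁)) = σ²·(k+1)/(k·n₁).
So n₁ = (1 + 1/k)·((z_{α/2} + z_β)/d)² = 1.500 × (2.169/0.56)².
n₁ = 1.500 × 15.00 = 22.5.
Round up: n₁ = 23, giving n₂ = 2 × 23 = 46.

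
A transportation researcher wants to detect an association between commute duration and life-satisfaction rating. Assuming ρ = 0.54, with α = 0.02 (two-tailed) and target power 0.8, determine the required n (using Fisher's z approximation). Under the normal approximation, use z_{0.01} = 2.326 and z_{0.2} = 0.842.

Fisher's z: C = ½·ln((1+r)/(1−r)) = ½·ln(3.3478) = 0.6042.
n = ((z_{α/2} + z_β)/C)² + 3.
(2.326 + 0.842) / 0.6042 = 3.168 / 0.6042 = 5.243.
n = 5.243² + 3 = 27.49 + 3 = 30.5.
Round up.

n = 31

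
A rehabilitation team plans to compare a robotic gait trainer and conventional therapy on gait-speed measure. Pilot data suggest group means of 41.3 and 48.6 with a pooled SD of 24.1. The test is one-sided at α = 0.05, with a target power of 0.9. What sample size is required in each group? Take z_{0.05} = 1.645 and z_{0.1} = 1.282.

n = 187 per group

Cohen's d = |M₁ − M₂| / SD_pooled = |41.3 − 48.6| / 24.1 = 7.3 / 24.1 = 0.303.
For two independent groups with equal n: n = 2·((z_{α} + z_β) / d)².
z_{α} + z_β = 1.645 + 1.282 = 2.927.
n = 2 × (2.927 / 0.303)² = 2 × 9.660² = 2 × 93.32 = 186.6.
Round up to the next whole participant.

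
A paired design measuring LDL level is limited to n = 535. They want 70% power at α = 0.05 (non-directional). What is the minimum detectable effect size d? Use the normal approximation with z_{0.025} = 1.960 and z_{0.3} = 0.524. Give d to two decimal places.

d_min ≈ 0.11

For a single sample (or paired design) of n = 535: d_min = (z_{α/2} + z_β)/√n.
z-sum = 1.960 + 0.524 = 2.484.
d_min = 2.484 / √535 = 2.484 / 23.130 = 0.107.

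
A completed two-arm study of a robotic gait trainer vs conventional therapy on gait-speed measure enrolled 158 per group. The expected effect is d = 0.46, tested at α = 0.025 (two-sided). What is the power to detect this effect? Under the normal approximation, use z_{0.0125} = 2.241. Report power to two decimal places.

power ≈ 0.97

For two equal groups, power = Φ(d·√(n/2) − z_{α/2}).
d·√(n/2) = 0.46 × √(158/2) = 0.46 × 8.888 = 4.089.
z_β = 4.089 − 2.241 = 1.848.
Power = Φ(1.848) = 0.968.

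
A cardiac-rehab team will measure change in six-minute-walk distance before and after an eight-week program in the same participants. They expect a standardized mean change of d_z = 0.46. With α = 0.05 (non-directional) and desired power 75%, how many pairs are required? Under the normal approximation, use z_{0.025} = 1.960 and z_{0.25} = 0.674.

n = 33 pairs

For a paired (one-sample on differences) test: n = ((z_{α/2} + z_β) / d)².
z_{α/2} + z_β = 1.960 + 0.674 = 2.634.
n = (2.634 / 0.46)² = 5.726² = 32.79.
Round up.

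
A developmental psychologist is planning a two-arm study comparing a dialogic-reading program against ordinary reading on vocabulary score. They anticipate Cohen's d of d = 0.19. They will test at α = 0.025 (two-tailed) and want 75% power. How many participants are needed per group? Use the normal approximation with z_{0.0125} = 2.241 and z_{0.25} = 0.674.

n = 471 per group

For two independent groups with equal n: n = 2·((z_{α/2} + z_β) / d)².
z_{α/2} + z_β = 2.241 + 0.674 = 2.915.
n = 2 × (2.915 / 0.19)² = 2 × 15.342² = 2 × 235.38 = 470.8.
Round up to the next whole participant.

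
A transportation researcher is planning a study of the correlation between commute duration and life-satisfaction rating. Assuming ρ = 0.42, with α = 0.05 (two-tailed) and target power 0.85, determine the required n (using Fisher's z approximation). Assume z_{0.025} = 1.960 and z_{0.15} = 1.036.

n = 48

Fisher's z: C = ½·ln((1+r)/(1−r)) = ½·ln(2.4483) = 0.4477.
n = ((z_{α/2} + z_β)/C)² + 3.
(1.960 + 1.036) / 0.4477 = 2.996 / 0.4477 = 6.692.
n = 6.692² + 3 = 44.78 + 3 = 47.8.
Round up.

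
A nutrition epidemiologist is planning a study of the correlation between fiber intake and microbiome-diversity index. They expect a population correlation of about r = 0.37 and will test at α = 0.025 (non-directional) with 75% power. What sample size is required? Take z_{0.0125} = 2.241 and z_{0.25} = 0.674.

Fisher's z: C = ½·ln((1+r)/(1−r)) = ½·ln(2.1746) = 0.3884.
n = ((z_{α/2} + z_β)/C)² + 3.
(2.241 + 0.674) / 0.3884 = 2.915 / 0.3884 = 7.505.
n = 7.505² + 3 = 56.33 + 3 = 59.3.
Round up.

n = 60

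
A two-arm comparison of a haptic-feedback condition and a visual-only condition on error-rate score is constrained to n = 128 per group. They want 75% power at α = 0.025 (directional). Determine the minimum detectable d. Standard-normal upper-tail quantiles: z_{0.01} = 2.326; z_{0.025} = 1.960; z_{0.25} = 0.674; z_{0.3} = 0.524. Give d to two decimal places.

For two independent groups of n = 128 each: d_min = (z_{α} + z_β)·√(2/n).
z-sum = 1.960 + 0.674 = 2.634.
d_min = 2.634 × √(2/128) = 2.634 × 0.1250 = 0.329.

d_min ≈ 0.33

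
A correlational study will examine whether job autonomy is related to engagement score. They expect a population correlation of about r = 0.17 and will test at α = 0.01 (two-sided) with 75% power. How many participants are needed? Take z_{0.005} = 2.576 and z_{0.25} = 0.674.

Fisher's z: C = ½·ln((1+r)/(1−r)) = ½·ln(1.4096) = 0.1717.
n = ((z_{α/2} + z_β)/C)² + 3.
(2.576 + 0.674) / 0.1717 = 3.250 / 0.1717 = 18.928.
n = 18.928² + 3 = 358.28 + 3 = 361.3.
Round up.

n = 362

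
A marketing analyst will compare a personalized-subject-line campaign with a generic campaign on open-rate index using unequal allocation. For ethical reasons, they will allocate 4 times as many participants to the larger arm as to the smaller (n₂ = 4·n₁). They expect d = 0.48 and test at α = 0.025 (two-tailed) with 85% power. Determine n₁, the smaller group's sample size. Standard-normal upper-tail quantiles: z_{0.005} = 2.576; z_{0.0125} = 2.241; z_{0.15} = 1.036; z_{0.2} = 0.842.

n₁ = 59

With allocation ratio k = n₂/n₁ = 4, Var(x̄₁−x̄₂) = σ²(1/n₁ + 1/(k·n₁)) = σ²·(k+1)/(k·n₁).
So n₁ = (1 + 1/k)·((z_{α/2} + z_β)/d)² = 1.250 × (3.277/0.48)².
n₁ = 1.250 × 46.61 = 58.3.
Round up: n₁ = 59, giving n₂ = 4 × 59 = 236.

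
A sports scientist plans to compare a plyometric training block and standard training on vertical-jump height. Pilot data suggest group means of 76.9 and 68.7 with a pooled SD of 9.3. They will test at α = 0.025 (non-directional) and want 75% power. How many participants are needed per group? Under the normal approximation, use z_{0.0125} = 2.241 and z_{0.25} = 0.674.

n = 22 per group

Cohen's d = |M₁ − M₂| / SD_pooled = |76.9 − 68.7| / 9.3 = 8.2 / 9.3 = 0.882.
For two independent groups with equal n: n = 2·((z_{α/2} + z_β) / d)².
z_{α/2} + z_β = 2.241 + 0.674 = 2.915.
n = 2 × (2.915 / 0.882)² = 2 × 3.305² = 2 × 10.92 = 21.8.
Round up to the next whole participant.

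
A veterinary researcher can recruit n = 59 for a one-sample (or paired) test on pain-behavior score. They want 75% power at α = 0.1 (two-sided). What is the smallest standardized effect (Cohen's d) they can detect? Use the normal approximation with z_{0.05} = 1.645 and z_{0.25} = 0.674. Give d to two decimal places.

d_min ≈ 0.30

For a single sample (or paired design) of n = 59: d_min = (z_{α/2} + z_β)/√n.
z-sum = 1.645 + 0.674 = 2.319.
d_min = 2.319 / √59 = 2.319 / 7.681 = 0.302.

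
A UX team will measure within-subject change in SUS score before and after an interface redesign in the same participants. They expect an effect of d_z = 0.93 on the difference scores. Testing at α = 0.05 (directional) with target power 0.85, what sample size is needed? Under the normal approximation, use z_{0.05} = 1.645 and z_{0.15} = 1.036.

n = 9 pairs

For a paired (one-sample on differences) test: n = ((z_{α} + z_β) / d)².
z_{α} + z_β = 1.645 + 1.036 = 2.681.
n = (2.681 / 0.93)² = 2.883² = 8.31.
Round up.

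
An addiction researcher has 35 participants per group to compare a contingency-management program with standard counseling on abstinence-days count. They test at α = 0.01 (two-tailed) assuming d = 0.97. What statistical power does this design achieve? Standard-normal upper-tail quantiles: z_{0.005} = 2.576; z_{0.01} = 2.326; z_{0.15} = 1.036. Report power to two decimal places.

For two equal groups, power = Φ(d·√(n/2) − z_{α/2}).
d·√(n/2) = 0.97 × √(35/2) = 0.97 × 4.183 = 4.058.
z_β = 4.058 − 2.576 = 1.482.
Power = Φ(1.482) = 0.931.

power ≈ 0.93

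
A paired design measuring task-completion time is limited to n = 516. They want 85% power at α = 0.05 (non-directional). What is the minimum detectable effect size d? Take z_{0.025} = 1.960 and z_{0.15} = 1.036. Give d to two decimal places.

For a single sample (or paired design) of n = 516: d_min = (z_{α/2} + z_β)/√n.
z-sum = 1.960 + 1.036 = 2.996.
d_min = 2.996 / √516 = 2.996 / 22.716 = 0.132.

d_min ≈ 0.13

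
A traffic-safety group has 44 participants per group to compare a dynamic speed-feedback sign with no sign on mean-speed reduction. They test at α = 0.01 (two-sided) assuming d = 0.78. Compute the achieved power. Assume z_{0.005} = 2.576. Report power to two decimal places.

For two equal groups, power = Φ(d·√(n/2) − z_{α/2}).
d·√(n/2) = 0.78 × √(44/2) = 0.78 × 4.690 = 3.659.
z_β = 3.659 − 2.576 = 1.083.
Power = Φ(1.083) = 0.860.

power ≈ 0.86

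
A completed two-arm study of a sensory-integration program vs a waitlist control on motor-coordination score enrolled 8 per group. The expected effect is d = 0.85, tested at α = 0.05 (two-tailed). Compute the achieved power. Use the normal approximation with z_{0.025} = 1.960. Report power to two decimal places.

For two equal groups, power = Φ(d·√(n/2) − z_{α/2}).
d·√(n/2) = 0.85 × √(8/2) = 0.85 × 2.000 = 1.700.
z_β = 1.700 − 1.960 = -0.260.
Power = Φ(-0.260) = 0.397.

power ≈ 0.40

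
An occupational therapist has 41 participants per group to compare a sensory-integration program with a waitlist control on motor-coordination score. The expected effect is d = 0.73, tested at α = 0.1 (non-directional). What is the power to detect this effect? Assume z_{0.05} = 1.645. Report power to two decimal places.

power ≈ 0.95

For two equal groups, power = Φ(d·√(n/2) − z_{α/2}).
d·√(n/2) = 0.73 × √(41/2) = 0.73 × 4.528 = 3.305.
z_β = 3.305 − 1.645 = 1.660.
Power = Φ(1.660) = 0.952.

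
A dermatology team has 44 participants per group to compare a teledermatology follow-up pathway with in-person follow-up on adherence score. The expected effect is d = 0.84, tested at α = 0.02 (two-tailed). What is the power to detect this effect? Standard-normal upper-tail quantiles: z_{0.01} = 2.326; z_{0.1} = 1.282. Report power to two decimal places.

For two equal groups, power = Φ(d·√(n/2) − z_{α/2}).
d·√(n/2) = 0.84 × √(44/2) = 0.84 × 4.690 = 3.940.
z_β = 3.940 − 2.326 = 1.614.
Power = Φ(1.614) = 0.947.

power ≈ 0.95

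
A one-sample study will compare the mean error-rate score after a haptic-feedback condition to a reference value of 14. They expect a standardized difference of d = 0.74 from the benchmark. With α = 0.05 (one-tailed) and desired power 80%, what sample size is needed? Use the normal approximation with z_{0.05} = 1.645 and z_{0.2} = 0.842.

For a one-sample test: n = ((z_{α} + z_β) / d)².
z_{α} + z_β = 1.645 + 0.842 = 2.487.
n = (2.487 / 0.74)² = 3.361² = 11.30.
Round up.

n = 12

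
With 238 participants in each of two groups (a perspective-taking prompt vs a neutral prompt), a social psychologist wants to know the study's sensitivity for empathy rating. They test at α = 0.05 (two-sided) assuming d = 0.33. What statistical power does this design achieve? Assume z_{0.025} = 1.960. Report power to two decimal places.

For two equal groups, power = Φ(d·√(n/2) − z_{α/2}).
d·√(n/2) = 0.33 × √(238/2) = 0.33 × 10.909 = 3.600.
z_β = 3.600 − 1.960 = 1.640.
Power = Φ(1.640) = 0.949.

power ≈ 0.95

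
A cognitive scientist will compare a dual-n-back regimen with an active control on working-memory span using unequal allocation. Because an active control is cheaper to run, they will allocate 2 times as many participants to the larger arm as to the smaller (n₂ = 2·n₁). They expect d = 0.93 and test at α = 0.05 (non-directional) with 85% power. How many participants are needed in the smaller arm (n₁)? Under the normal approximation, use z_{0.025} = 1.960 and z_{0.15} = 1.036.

n₁ = 16

With allocation ratio k = n₂/n₁ = 2, Var(x̄₁−x̄₂) = σ²(1/n₁ + 1/(k·n₁)) = σ²·(k+1)/(k·n₁).
So n₁ = (1 + 1/k)·((z_{α/2} + z_β)/d)² = 1.500 × (2.996/0.93)².
n₁ = 1.500 × 10.38 = 15.6.
Round up: n₁ = 16, giving n₂ = 2 × 16 = 32.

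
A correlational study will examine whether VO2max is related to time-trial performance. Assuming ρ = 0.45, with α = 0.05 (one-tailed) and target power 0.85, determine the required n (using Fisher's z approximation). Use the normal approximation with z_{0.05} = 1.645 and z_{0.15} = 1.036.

n = 34

Fisher's z: C = ½·ln((1+r)/(1−r)) = ½·ln(2.6364) = 0.4847.
n = ((z_{α} + z_β)/C)² + 3.
(1.645 + 1.036) / 0.4847 = 2.681 / 0.4847 = 5.531.
n = 5.531² + 3 = 30.59 + 3 = 33.6.
Round up.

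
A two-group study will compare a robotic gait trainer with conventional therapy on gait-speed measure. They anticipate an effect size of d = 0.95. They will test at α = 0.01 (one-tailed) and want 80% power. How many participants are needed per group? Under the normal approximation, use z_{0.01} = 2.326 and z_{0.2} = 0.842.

For two independent groups with equal n: n = 2·((z_{α} + z_β) / d)².
z_{α} + z_β = 2.326 + 0.842 = 3.168.
n = 2 × (3.168 / 0.95)² = 2 × 3.335² = 2 × 11.12 = 22.2.
Round up to the next whole participant.

n = 23 per group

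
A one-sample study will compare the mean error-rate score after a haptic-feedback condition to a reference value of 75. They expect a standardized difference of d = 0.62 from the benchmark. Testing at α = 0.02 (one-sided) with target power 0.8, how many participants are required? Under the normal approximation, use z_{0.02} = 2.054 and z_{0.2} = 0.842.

n = 22

For a one-sample test: n = ((z_{α} + z_β) / d)².
z_{α} + z_β = 2.054 + 0.842 = 2.896.
n = (2.896 / 0.62)² = 4.671² = 21.82.
Round up.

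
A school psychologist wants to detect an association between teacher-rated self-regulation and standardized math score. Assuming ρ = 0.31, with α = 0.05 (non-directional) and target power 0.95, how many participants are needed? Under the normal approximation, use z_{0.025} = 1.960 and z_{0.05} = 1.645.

Fisher's z: C = ½·ln((1+r)/(1−r)) = ½·ln(1.8986) = 0.3205.
n = ((z_{α/2} + z_β)/C)² + 3.
(1.960 + 1.645) / 0.3205 = 3.605 / 0.3205 = 11.248.
n = 11.248² + 3 = 126.52 + 3 = 129.5.
Round up.

n = 130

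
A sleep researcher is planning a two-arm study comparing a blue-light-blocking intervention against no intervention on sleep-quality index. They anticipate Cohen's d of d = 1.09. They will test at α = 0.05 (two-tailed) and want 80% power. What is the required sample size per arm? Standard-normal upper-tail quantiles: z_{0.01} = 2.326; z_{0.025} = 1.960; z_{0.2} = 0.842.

For two independent groups with equal n: n = 2·((z_{α/2} + z_β) / d)².
z_{α/2} + z_β = 1.960 + 0.842 = 2.802.
n = 2 × (2.802 / 1.09)² = 2 × 2.571² = 2 × 6.61 = 13.2.
Round up to the next whole participant.

n = 14 per group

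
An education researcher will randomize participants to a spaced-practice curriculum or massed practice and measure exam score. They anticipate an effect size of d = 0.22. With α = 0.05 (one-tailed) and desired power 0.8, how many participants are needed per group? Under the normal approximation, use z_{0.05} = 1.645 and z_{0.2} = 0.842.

n = 256 per group

For two independent groups with equal n: n = 2·((z_{α} + z_β) / d)².
z_{α} + z_β = 1.645 + 0.842 = 2.487.
n = 2 × (2.487 / 0.22)² = 2 × 11.305² = 2 × 127.79 = 255.6.
Round up to the next whole participant.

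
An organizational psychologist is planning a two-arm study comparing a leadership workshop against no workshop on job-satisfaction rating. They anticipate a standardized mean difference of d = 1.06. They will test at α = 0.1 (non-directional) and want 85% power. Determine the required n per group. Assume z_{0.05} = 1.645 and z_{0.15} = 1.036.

n = 13 per group

For two independent groups with equal n: n = 2·((z_{α/2} + z_β) / d)².
z_{α/2} + z_β = 1.645 + 1.036 = 2.681.
n = 2 × (2.681 / 1.06)² = 2 × 2.529² = 2 × 6.40 = 12.8.
Round up to the next whole participant.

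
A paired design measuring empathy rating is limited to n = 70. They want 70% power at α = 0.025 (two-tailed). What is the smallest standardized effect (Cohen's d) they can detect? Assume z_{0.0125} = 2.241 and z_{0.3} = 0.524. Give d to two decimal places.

For a single sample (or paired design) of n = 70: d_min = (z_{α/2} + z_β)/√n.
z-sum = 2.241 + 0.524 = 2.765.
d_min = 2.765 / √70 = 2.765 / 8.367 = 0.330.

d_min ≈ 0.33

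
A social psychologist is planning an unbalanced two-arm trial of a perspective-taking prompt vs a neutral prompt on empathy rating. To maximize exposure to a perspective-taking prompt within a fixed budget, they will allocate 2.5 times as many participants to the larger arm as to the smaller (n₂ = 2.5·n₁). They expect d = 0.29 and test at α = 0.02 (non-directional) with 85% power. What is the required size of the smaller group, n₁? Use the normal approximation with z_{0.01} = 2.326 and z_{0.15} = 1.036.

n₁ = 189

With allocation ratio k = n₂/n₁ = 2.5, Var(x̄₁−x̄₂) = σ²(1/n₁ + 1/(k·n₁)) = σ²·(k+1)/(k·n₁).
So n₁ = (1 + 1/k)·((z_{α/2} + z_β)/d)² = 1.400 × (3.362/0.29)².
n₁ = 1.400 × 134.40 = 188.2.
Round up: n₁ = 189, giving n₂ = ⌈2.5 × 189⌉ = ⌈472.5⌉ = 473.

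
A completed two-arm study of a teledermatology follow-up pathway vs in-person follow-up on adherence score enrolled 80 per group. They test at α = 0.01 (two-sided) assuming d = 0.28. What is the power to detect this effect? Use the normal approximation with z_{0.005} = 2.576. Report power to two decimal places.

power ≈ 0.21

For two equal groups, power = Φ(d·√(n/2) − z_{α/2}).
d·√(n/2) = 0.28 × √(80/2) = 0.28 × 6.325 = 1.771.
z_β = 1.771 − 2.576 = -0.805.
Power = Φ(-0.805) = 0.210.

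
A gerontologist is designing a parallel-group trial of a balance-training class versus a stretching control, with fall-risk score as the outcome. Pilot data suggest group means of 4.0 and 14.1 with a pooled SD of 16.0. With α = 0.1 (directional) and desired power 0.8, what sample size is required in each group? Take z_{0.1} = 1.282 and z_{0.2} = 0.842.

Cohen's d = |M₁ − M₂| / SD_pooled = |4.0 − 14.1| / 16.0 = 10.1 / 16.0 = 0.631.
For two independent groups with equal n: n = 2·((z_{α} + z_β) / d)².
z_{α} + z_β = 1.282 + 0.842 = 2.124.
n = 2 × (2.124 / 0.631)² = 2 × 3.366² = 2 × 11.33 = 22.7.
Round up to the next whole participant.

n = 23 per group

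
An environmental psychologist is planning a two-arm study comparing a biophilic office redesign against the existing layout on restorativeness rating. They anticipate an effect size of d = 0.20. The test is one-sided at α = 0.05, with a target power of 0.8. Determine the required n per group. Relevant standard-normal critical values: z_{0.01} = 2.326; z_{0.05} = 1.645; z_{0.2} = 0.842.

For two independent groups with equal n: n = 2·((z_{α} + z_β) / d)².
z_{α} + z_β = 1.645 + 0.842 = 2.487.
n = 2 × (2.487 / 0.20)² = 2 × 12.435² = 2 × 154.63 = 309.3.
Round up to the next whole participant.

n = 310 per group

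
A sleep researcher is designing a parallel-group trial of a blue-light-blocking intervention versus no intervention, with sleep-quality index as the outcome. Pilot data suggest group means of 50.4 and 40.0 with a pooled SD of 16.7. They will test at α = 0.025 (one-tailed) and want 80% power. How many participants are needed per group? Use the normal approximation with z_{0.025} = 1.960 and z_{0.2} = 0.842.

n = 41 per group

Cohen's d = |M₁ − M₂| / SD_pooled = |50.4 − 40.0| / 16.7 = 10.4 / 16.7 = 0.623.
For two independent groups with equal n: n = 2·((z_{α} + z_β) / d)².
z_{α} + z_β = 1.960 + 0.842 = 2.802.
n = 2 × (2.802 / 0.623)² = 2 × 4.498² = 2 × 20.23 = 40.5.
Round up to the next whole participant.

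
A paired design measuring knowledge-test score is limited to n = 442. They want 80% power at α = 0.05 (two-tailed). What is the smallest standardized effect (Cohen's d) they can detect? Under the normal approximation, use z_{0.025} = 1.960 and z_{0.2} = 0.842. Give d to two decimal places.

For a single sample (or paired design) of n = 442: d_min = (z_{α/2} + z_β)/√n.
z-sum = 1.960 + 0.842 = 2.802.
d_min = 2.802 / √442 = 2.802 / 21.024 = 0.133.

d_min ≈ 0.13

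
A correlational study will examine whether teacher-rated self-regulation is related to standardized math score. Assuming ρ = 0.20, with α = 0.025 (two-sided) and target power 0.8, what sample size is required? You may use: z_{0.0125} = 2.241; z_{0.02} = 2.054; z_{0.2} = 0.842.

Fisher's z: C = ½·ln((1+r)/(1−r)) = ½·ln(1.5000) = 0.2027.
n = ((z_{α/2} + z_β)/C)² + 3.
(2.241 + 0.842) / 0.2027 = 3.083 / 0.2027 = 15.210.
n = 15.210² + 3 = 231.33 + 3 = 234.3.
Round up.

n = 235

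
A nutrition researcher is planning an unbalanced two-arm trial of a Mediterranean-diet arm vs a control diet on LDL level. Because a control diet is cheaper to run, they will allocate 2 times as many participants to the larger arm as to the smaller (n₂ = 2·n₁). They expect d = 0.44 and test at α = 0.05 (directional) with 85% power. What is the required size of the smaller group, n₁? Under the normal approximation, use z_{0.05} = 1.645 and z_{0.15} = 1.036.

n₁ = 56

With allocation ratio k = n₂/n₁ = 2, Var(x̄₁−x̄₂) = σ²(1/n₁ + 1/(k·n₁)) = σ²·(k+1)/(k·n₁).
So n₁ = (1 + 1/k)·((z_{α} + z_β)/d)² = 1.500 × (2.681/0.44)².
n₁ = 1.500 × 37.13 = 55.7.
Round up: n₁ = 56, giving n₂ = 2 × 56 = 112.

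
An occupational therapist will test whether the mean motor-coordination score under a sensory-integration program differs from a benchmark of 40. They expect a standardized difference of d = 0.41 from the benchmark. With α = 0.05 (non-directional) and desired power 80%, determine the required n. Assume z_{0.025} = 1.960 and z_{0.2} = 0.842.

For a one-sample test: n = ((z_{α/2} + z_β) / d)².
z_{α/2} + z_β = 1.960 + 0.842 = 2.802.
n = (2.802 / 0.41)² = 6.834² = 46.71.
Round up.

n = 47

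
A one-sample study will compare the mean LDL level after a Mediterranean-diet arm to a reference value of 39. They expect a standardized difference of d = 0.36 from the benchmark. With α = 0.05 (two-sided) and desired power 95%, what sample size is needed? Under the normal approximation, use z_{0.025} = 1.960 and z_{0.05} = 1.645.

n = 101

For a one-sample test: n = ((z_{α/2} + z_β) / d)².
z_{α/2} + z_β = 1.960 + 1.645 = 3.605.
n = (3.605 / 0.36)² = 10.014² = 100.28.
Round up.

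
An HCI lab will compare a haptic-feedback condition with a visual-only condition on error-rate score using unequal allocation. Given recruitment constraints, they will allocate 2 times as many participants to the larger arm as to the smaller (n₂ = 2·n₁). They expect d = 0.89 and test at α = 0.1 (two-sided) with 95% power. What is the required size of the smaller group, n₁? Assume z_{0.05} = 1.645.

n₁ = 21

With allocation ratio k = n₂/n₁ = 2, Var(x̄₁−x̄₂) = σ²(1/n₁ + 1/(k·n₁)) = σ²·(k+1)/(k·n₁).
So n₁ = (1 + 1/k)·((z_{α/2} + z_β)/d)² = 1.500 × (3.290/0.89)².
n₁ = 1.500 × 13.67 = 20.5.
Round up: n₁ = 21, giving n₂ = 2 × 21 = 42.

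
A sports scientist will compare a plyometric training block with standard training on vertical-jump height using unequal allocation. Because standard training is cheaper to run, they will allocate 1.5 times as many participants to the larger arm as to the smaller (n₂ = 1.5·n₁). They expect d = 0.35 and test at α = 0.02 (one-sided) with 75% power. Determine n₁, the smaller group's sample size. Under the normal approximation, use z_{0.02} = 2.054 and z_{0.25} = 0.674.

n₁ = 102

With allocation ratio k = n₂/n₁ = 1.5, Var(x̄₁−x̄₂) = σ²(1/n₁ + 1/(k·n₁)) = σ²·(k+1)/(k·n₁).
So n₁ = (1 + 1/k)·((z_{α} + z_β)/d)² = 1.667 × (2.728/0.35)².
n₁ = 1.667 × 60.75 = 101.3.
Round up: n₁ = 102, giving n₂ = 1.5 × 102 = 153.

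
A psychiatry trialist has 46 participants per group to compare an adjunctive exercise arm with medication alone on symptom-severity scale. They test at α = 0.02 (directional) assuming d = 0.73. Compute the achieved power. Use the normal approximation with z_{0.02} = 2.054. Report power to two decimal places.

power ≈ 0.93

For two equal groups, power = Φ(d·√(n/2) − z_{α}).
d·√(n/2) = 0.73 × √(46/2) = 0.73 × 4.796 = 3.501.
z_β = 3.501 − 2.054 = 1.447.
Power = Φ(1.447) = 0.926.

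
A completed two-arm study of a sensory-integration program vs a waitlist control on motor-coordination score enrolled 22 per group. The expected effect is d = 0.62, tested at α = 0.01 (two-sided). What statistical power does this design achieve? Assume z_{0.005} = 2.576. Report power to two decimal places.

For two equal groups, power = Φ(d·√(n/2) − z_{α/2}).
d·√(n/2) = 0.62 × √(22/2) = 0.62 × 3.317 = 2.056.
z_β = 2.056 − 2.576 = -0.520.
Power = Φ(-0.520) = 0.302.

power ≈ 0.30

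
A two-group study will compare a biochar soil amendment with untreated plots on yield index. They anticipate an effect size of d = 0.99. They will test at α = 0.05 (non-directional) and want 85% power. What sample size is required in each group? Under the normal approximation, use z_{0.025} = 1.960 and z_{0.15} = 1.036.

For two independent groups with equal n: n = 2·((z_{α/2} + z_β) / d)².
z_{α/2} + z_β = 1.960 + 1.036 = 2.996.
n = 2 × (2.996 / 0.99)² = 2 × 3.026² = 2 × 9.16 = 18.3.
Round up to the next whole participant.

n = 19 per group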